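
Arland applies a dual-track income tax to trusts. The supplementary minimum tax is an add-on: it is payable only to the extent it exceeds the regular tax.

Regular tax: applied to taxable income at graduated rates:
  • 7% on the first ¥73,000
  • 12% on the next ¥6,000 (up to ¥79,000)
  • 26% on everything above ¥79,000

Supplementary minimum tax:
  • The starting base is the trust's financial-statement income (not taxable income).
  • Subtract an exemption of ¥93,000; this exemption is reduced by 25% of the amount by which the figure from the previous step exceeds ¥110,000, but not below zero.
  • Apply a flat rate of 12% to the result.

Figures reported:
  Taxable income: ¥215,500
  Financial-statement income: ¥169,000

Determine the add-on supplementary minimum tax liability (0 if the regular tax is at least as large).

Supplementary minimum tax:
  Base (financial-statement income): ¥169,000
  Exemption: ¥93,000 − 25% × (¥169,000 − ¥110,000) = ¥93,000 − ¥14,750 = ¥78,250
  Base: ¥169,000 − ¥78,250 = ¥90,750
  ¥90,750 × 12% = ¥10,890

Regular tax:
  ¥73,000 × 7% = ¥5,110
  ¥6,000 × 12% = ¥720
  ¥136,500 × 26% = ¥35,490
  → ¥41,320

¥10,890 ≤ ¥41,320, so no add-on is due.

¥0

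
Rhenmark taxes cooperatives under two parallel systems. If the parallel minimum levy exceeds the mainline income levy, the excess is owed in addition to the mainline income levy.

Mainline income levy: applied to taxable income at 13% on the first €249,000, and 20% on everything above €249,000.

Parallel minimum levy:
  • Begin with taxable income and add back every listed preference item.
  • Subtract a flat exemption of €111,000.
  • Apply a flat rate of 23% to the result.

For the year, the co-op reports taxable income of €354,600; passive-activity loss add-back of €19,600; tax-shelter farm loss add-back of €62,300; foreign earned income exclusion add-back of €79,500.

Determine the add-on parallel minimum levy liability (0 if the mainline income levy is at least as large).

€39,660

Mainline income levy:
  €249,000 × 13% = €32,370
  €105,600 × 20% = €21,120
  → €53,490

Parallel minimum levy:
  Adjusted income: €354,600 + €19,600 + €62,300 + €79,500 = €516,000
  Less exemption €111,000 → base €405,000
  €405,000 × 23% = €93,150

Excess of parallel minimum levy over mainline income levy: €93,150 − €53,490 = €39,660.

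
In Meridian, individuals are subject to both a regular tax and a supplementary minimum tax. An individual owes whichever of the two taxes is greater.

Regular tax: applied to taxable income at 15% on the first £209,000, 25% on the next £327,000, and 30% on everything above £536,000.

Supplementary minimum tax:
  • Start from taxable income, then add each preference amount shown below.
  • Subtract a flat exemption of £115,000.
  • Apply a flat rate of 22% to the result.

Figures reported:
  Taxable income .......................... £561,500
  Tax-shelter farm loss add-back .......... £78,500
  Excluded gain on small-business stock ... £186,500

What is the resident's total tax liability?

Regular tax:
  £209,000 × 15% = £31,350
  £327,000 × 25% = £81,750
  £25,500 × 30% = £7,650
  → £120,750

Supplementary minimum tax:
  Adjusted income: £561,500 + £78,500 + £186,500 = £826,500
  Less exemption £115,000 → base £711,500
  £711,500 × 22% = £156,530

£156,530 > £120,750, so the supplementary minimum tax is the binding amount.

£156,530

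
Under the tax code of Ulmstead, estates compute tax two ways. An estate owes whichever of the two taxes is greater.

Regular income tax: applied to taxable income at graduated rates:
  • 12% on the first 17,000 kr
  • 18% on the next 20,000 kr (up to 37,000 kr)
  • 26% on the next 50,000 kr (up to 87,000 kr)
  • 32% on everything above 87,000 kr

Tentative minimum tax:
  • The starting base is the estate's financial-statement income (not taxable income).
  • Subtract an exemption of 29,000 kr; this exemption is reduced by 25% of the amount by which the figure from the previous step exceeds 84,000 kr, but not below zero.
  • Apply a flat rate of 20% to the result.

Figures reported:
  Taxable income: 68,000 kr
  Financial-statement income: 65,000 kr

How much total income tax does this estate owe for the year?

Regular income tax:
  17,000 kr × 12% = 2,040 kr
  20,000 kr × 18% = 3,600 kr
  31,000 kr × 26% = 8,060 kr
  → 13,700 kr

Tentative minimum tax:
  Base (financial-statement income): 65,000 kr
  Exemption: 65,000 kr ≤ 84,000 kr, so full 29,000 kr applies
  Base: 65,000 kr − 29,000 kr = 36,000 kr
  36,000 kr × 20% = 7,200 kr

13,700 kr > 7,200 kr, so the regular income tax governs.

13,700 kr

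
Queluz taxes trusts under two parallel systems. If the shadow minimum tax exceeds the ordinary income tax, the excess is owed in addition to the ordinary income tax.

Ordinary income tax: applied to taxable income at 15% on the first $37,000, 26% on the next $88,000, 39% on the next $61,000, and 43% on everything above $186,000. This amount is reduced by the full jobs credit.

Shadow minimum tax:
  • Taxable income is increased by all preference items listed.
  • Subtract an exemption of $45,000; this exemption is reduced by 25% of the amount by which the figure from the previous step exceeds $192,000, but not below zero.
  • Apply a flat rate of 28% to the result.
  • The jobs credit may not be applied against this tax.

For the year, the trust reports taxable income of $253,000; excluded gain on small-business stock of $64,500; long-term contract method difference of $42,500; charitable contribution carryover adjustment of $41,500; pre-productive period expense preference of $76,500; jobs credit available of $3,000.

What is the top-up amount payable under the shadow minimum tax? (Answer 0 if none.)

Ordinary income tax:
  $37,000 × 15% = $5,550
  $88,000 × 26% = $22,880
  $61,000 × 39% = $23,790
  $67,000 × 43% = $28,810
  → $81,030
  Less jobs credit $3,000 → $78,030

Shadow minimum tax:
  Adjusted income: $253,000 + $64,500 + $42,500 + $41,500 + $76,500 = $478,000
  Exemption: 25% × ($478,000 − $192,000) = $71,500 ≥ $45,000, so the exemption is fully phased out
  Base: $478,000 − $0 = $478,000
  $478,000 × 28% = $133,840

Excess of shadow minimum tax over ordinary income tax: $133,840 − $78,030 = $55,810.

$55,810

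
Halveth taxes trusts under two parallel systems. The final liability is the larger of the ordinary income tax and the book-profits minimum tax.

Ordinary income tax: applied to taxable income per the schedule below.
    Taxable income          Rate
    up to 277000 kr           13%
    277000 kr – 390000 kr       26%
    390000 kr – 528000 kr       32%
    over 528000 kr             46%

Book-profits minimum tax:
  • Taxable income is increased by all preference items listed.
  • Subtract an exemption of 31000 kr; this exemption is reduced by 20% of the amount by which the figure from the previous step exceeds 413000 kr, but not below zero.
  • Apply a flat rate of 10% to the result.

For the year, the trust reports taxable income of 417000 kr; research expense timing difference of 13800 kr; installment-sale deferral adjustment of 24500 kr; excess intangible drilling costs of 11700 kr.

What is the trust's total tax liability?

Ordinary income tax:
  277000 kr × 13% = 36010 kr
  113000 kr × 26% = 29380 kr
  27000 kr × 32% = 8640 kr
  → 74030 kr

Book-profits minimum tax:
  Adjusted income: 417000 kr + 13800 kr + 24500 kr + 11700 kr = 467000 kr
  Exemption: 31000 kr − 20% × (467000 kr − 413000 kr) = 31000 kr − 10800 kr = 20200 kr
  Base: 467000 kr − 20200 kr = 446800 kr
  446800 kr × 10% = 44680 kr

74030 kr > 44680 kr, so the ordinary income tax governs.

74030 kr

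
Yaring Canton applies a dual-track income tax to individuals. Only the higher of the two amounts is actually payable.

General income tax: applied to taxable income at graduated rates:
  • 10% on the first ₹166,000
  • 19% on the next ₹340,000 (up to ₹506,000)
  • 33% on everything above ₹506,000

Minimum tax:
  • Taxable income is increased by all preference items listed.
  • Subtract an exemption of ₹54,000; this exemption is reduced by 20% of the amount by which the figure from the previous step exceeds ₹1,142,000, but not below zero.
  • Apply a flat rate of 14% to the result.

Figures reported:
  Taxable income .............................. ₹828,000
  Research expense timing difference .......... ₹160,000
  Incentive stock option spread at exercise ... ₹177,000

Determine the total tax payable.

General income tax:
  ₹166,000 × 10% = ₹16,600
  ₹340,000 × 19% = ₹64,600
  ₹322,000 × 33% = ₹106,260
  → ₹187,460

Minimum tax:
  Adjusted income: ₹828,000 + ₹160,000 + ₹177,000 = ₹1,165,000
  Exemption: ₹54,000 − 20% × (₹1,165,000 − ₹1,142,000) = ₹54,000 − ₹4,600 = ₹49,400
  Base: ₹1,165,000 − ₹49,400 = ₹1,115,600
  ₹1,115,600 × 14% = ₹156,184

₹187,460 > ₹156,184, so the general income tax governs.

₹187,460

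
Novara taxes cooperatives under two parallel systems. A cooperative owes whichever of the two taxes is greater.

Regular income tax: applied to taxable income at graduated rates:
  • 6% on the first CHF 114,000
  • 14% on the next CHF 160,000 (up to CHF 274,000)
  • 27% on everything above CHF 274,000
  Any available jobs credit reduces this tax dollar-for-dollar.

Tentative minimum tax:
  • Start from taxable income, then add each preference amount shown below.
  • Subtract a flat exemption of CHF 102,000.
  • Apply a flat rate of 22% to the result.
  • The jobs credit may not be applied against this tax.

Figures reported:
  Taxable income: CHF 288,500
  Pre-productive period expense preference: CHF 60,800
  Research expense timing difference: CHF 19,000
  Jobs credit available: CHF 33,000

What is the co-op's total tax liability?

Tentative minimum tax:
  Adjusted income: CHF 288,500 + CHF 60,800 + CHF 19,000 = CHF 368,300
  Less exemption CHF 102,000 → base CHF 266,300
  CHF 266,300 × 22% = CHF 58,586

Regular income tax:
  CHF 114,000 × 6% = CHF 6,840
  CHF 160,000 × 14% = CHF 22,400
  CHF 14,500 × 27% = CHF 3,915
  → CHF 33,155
  Less jobs credit CHF 33,000 → CHF 155

CHF 58,586 > CHF 155, so the tentative minimum tax is the binding amount.

CHF 58,586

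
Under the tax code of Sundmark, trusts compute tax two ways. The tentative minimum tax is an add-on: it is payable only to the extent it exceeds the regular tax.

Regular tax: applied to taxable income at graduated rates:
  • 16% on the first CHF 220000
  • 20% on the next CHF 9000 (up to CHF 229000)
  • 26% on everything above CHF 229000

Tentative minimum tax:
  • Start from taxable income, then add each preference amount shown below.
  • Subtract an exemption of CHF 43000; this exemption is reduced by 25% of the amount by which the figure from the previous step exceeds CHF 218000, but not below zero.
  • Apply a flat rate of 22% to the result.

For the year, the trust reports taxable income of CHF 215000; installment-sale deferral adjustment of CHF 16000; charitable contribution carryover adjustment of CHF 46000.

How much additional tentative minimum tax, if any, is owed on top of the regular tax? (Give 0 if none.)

Regular tax:
  CHF 215000 × 16% = CHF 34400

Tentative minimum tax:
  Adjusted income: CHF 215000 + CHF 16000 + CHF 46000 = CHF 277000
  Exemption: CHF 43000 − 25% × (CHF 277000 − CHF 218000) = CHF 43000 − CHF 14750 = CHF 28250
  Base: CHF 277000 − CHF 28250 = CHF 248750
  CHF 248750 × 22% = CHF 54725

Excess of tentative minimum tax over regular tax: CHF 54725 − CHF 34400 = CHF 20325.

CHF 20325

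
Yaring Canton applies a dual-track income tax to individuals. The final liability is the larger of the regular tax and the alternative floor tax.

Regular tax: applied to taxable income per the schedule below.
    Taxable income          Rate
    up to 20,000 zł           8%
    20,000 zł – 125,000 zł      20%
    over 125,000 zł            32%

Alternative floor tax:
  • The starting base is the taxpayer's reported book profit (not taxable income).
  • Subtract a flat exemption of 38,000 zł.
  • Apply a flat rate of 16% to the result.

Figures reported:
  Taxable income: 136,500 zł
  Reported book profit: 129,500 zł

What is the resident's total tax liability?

26,280 zł

Regular tax:
  20,000 zł × 8% = 1,600 zł
  105,000 zł × 20% = 21,000 zł
  11,500 zł × 32% = 3,680 zł
  → 26,280 zł

Alternative floor tax:
  Base (reported book profit): 129,500 zł
  Less exemption 38,000 zł → base 91,500 zł
  91,500 zł × 16% = 14,640 zł

26,280 zł > 14,640 zł, so the regular tax governs.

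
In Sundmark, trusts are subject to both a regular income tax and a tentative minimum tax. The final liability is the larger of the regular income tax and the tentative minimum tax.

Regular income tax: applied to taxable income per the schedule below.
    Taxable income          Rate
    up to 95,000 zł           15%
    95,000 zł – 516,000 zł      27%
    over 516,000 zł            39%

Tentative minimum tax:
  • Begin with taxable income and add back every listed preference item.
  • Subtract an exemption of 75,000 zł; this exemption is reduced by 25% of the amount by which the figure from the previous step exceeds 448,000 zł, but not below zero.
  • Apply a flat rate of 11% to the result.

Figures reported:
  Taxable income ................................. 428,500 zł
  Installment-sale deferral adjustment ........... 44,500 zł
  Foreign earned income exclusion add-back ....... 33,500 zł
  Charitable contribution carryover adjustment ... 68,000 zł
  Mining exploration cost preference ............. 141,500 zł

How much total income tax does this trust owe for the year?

Regular income tax:
  95,000 zł × 15% = 14,250 zł
  333,500 zł × 27% = 90,045 zł
  → 104,295 zł

Tentative minimum tax:
  Adjusted income: 428,500 zł + 44,500 zł + 33,500 zł + 68,000 zł + 141,500 zł = 716,000 zł
  Exemption: 75,000 zł − 25% × (716,000 zł − 448,000 zł) = 75,000 zł − 67,000 zł = 8,000 zł
  Base: 716,000 zł − 8,000 zł = 708,000 zł
  708,000 zł × 11% = 77,880 zł

104,295 zł > 77,880 zł, so the regular income tax governs.

104,295 zł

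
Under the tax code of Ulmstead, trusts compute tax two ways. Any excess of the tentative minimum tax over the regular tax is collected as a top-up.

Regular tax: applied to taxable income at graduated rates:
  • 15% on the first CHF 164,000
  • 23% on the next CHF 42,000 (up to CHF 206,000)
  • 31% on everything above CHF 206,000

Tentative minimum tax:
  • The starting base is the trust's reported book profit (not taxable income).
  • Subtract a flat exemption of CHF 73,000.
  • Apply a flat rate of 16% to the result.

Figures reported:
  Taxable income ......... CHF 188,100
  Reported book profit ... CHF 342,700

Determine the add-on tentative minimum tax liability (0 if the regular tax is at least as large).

CHF 13,009

Regular tax:
  CHF 164,000 × 15% = CHF 24,600
  CHF 24,100 × 23% = CHF 5,543
  → CHF 30,143

Tentative minimum tax:
  Base (reported book profit): CHF 342,700
  Less exemption CHF 73,000 → base CHF 269,700
  CHF 269,700 × 16% = CHF 43,152

Excess of tentative minimum tax over regular tax: CHF 43,152 − CHF 30,143 = CHF 13,009.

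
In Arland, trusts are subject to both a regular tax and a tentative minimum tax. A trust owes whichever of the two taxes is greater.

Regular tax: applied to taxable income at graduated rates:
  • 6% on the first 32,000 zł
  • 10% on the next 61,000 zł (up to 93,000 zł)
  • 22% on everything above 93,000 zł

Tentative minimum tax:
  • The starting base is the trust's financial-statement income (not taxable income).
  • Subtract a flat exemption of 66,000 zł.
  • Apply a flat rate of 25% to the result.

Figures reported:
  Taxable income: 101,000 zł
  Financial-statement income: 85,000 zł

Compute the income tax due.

Tentative minimum tax:
  Base (financial-statement income): 85,000 zł
  Less exemption 66,000 zł → base 19,000 zł
  19,000 zł × 25% = 4,750 zł

Regular tax:
  32,000 zł × 6% = 1,920 zł
  61,000 zł × 10% = 6,100 zł
  8,000 zł × 22% = 1,760 zł
  → 9,780 zł

9,780 zł > 4,750 zł, so the regular tax governs.

9,780 zł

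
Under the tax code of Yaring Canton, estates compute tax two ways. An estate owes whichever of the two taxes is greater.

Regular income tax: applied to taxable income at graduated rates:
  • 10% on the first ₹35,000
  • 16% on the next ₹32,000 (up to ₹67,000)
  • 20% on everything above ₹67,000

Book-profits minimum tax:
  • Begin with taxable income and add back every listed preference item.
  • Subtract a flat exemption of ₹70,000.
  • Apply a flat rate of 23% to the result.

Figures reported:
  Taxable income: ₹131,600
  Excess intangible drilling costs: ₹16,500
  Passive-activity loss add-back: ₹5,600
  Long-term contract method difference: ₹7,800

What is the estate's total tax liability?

Book-profits minimum tax:
  Adjusted income: ₹131,600 + ₹16,500 + ₹5,600 + ₹7,800 = ₹161,500
  Less exemption ₹70,000 → base ₹91,500
  ₹91,500 × 23% = ₹21,045

Regular income tax:
  ₹35,000 × 10% = ₹3,500
  ₹32,000 × 16% = ₹5,120
  ₹64,600 × 20% = ₹12,920
  → ₹21,540

₹21,540 > ₹21,045, so the regular income tax governs.

₹21,540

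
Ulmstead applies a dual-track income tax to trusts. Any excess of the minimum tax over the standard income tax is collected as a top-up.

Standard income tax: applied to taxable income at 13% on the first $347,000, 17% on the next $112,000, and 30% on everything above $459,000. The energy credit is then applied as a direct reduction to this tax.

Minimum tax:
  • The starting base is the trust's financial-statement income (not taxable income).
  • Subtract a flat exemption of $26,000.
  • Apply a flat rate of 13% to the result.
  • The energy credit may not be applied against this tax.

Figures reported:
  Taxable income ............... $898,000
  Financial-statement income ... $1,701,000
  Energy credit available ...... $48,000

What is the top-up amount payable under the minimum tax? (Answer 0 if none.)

Minimum tax:
  Base (financial-statement income): $1,701,000
  Less exemption $26,000 → base $1,675,000
  $1,675,000 × 13% = $217,750

Standard income tax:
  $347,000 × 13% = $45,110
  $112,000 × 17% = $19,040
  $439,000 × 30% = $131,700
  → $195,850
  Less energy credit $48,000 → $147,850

Excess of minimum tax over standard income tax: $217,750 − $147,850 = $69,900.

$69,900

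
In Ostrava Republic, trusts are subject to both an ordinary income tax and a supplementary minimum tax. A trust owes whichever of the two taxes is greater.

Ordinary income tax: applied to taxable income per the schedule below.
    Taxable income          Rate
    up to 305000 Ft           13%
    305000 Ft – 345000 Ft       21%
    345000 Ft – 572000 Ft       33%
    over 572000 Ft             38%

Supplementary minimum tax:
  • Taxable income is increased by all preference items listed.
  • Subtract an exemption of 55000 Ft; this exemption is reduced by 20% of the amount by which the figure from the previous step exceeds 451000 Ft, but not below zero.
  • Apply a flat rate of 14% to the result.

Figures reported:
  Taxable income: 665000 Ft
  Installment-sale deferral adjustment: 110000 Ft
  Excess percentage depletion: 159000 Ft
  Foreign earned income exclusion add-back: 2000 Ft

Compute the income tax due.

158300 Ft

Supplementary minimum tax:
  Adjusted income: 665000 Ft + 110000 Ft + 159000 Ft + 2000 Ft = 936000 Ft
  Exemption: 20% × (936000 Ft − 451000 Ft) = 97000 Ft ≥ 55000 Ft, so the exemption is fully phased out
  Base: 936000 Ft − 0 Ft = 936000 Ft
  936000 Ft × 14% = 131040 Ft

Ordinary income tax:
  305000 Ft × 13% = 39650 Ft
  40000 Ft × 21% = 8400 Ft
  227000 Ft × 33% = 74910 Ft
  93000 Ft × 38% = 35340 Ft
  → 158300 Ft

158300 Ft > 131040 Ft, so the ordinary income tax governs.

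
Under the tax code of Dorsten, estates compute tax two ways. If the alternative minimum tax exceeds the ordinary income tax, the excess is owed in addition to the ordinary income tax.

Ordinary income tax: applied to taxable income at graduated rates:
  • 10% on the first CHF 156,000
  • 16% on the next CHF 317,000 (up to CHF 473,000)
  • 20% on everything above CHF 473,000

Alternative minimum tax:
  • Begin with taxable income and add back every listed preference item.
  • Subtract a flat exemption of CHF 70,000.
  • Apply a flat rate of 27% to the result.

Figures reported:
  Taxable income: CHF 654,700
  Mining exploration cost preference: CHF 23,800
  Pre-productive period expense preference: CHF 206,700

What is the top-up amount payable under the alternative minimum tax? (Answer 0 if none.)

Ordinary income tax:
  CHF 156,000 × 10% = CHF 15,600
  CHF 317,000 × 16% = CHF 50,720
  CHF 181,700 × 20% = CHF 36,340
  → CHF 102,660

Alternative minimum tax:
  Adjusted income: CHF 654,700 + CHF 23,800 + CHF 206,700 = CHF 885,200
  Less exemption CHF 70,000 → base CHF 815,200
  CHF 815,200 × 27% = CHF 220,104

Excess of alternative minimum tax over ordinary income tax: CHF 220,104 − CHF 102,660 = CHF 117,444.

CHF 117,444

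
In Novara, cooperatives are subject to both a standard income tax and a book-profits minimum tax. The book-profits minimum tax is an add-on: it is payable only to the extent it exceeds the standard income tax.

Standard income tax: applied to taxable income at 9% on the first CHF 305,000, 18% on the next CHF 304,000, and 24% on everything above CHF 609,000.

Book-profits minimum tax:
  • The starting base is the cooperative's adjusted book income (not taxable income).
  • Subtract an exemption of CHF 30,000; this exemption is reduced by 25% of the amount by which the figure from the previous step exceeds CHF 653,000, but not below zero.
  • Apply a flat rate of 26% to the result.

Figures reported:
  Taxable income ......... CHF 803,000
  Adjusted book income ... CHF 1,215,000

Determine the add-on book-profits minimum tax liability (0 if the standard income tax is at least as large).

CHF 187,170

Standard income tax:
  CHF 305,000 × 9% = CHF 27,450
  CHF 304,000 × 18% = CHF 54,720
  CHF 194,000 × 24% = CHF 46,560
  → CHF 128,730

Book-profits minimum tax:
  Base (adjusted book income): CHF 1,215,000
  Exemption: 25% × (CHF 1,215,000 − CHF 653,000) = CHF 140,500 ≥ CHF 30,000, so the exemption is fully phased out
  Base: CHF 1,215,000 − CHF 0 = CHF 1,215,000
  CHF 1,215,000 × 26% = CHF 315,900

Excess of book-profits minimum tax over standard income tax: CHF 315,900 − CHF 128,730 = CHF 187,170.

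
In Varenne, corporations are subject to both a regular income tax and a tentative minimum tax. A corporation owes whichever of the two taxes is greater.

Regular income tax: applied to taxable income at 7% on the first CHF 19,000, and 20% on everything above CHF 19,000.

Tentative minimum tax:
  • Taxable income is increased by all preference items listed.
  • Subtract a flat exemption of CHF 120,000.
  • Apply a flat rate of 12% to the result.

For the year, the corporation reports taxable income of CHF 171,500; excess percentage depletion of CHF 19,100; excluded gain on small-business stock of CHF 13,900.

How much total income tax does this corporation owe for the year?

Tentative minimum tax:
  Adjusted income: CHF 171,500 + CHF 19,100 + CHF 13,900 = CHF 204,500
  Less exemption CHF 120,000 → base CHF 84,500
  CHF 84,500 × 12% = CHF 10,140

Regular income tax:
  CHF 19,000 × 7% = CHF 1,330
  CHF 152,500 × 20% = CHF 30,500
  → CHF 31,830

CHF 31,830 > CHF 10,140, so the regular income tax governs.

CHF 31,830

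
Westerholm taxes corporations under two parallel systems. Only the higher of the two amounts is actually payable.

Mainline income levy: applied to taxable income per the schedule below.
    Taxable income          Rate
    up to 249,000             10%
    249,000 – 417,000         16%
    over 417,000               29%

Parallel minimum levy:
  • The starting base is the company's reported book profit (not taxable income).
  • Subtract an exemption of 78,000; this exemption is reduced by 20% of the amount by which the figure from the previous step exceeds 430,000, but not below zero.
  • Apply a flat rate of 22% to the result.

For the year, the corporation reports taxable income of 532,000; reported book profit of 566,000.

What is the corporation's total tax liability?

113,344

Mainline income levy:
  249,000 × 10% = 24,900
  168,000 × 16% = 26,880
  115,000 × 29% = 33,350
  → 85,130

Parallel minimum levy:
  Base (reported book profit): 566,000
  Exemption: 78,000 − 20% × (566,000 − 430,000) = 78,000 − 27,200 = 50,800
  Base: 566,000 − 50,800 = 515,200
  515,200 × 22% = 113,344

113,344 > 85,130, so the parallel minimum levy is the binding amount.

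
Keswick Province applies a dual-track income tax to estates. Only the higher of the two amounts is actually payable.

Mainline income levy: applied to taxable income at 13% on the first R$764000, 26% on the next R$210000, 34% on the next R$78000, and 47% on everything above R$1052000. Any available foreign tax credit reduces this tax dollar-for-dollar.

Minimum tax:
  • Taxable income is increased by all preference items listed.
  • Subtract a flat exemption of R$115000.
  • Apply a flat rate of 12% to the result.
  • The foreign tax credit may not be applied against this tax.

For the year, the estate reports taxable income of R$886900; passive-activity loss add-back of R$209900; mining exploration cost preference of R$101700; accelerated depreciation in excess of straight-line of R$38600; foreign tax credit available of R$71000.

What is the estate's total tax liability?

R$134652

Mainline income levy:
  R$764000 × 13% = R$99320
  R$122900 × 26% = R$31954
  → R$131274
  Less foreign tax credit R$71000 → R$60274

Minimum tax:
  Adjusted income: R$886900 + R$209900 + R$101700 + R$38600 = R$1237100
  Less exemption R$115000 → base R$1122100
  R$1122100 × 12% = R$134652

R$134652 > R$60274, so the minimum tax is the binding amount.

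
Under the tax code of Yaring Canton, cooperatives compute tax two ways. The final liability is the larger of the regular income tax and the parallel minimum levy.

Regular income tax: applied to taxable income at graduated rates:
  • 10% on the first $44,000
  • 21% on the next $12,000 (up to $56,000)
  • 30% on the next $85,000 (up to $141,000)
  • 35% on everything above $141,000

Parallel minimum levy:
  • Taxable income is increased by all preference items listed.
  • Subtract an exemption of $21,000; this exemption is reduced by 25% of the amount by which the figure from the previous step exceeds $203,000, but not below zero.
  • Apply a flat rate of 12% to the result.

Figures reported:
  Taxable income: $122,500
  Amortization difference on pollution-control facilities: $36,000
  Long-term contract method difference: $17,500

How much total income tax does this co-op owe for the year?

$26,870

Parallel minimum levy:
  Adjusted income: $122,500 + $36,000 + $17,500 = $176,000
  Exemption: $176,000 ≤ $203,000, so full $21,000 applies
  Base: $176,000 − $21,000 = $155,000
  $155,000 × 12% = $18,600

Regular income tax:
  $44,000 × 10% = $4,400
  $12,000 × 21% = $2,520
  $66,500 × 30% = $19,950
  → $26,870

$26,870 > $18,600, so the regular income tax governs.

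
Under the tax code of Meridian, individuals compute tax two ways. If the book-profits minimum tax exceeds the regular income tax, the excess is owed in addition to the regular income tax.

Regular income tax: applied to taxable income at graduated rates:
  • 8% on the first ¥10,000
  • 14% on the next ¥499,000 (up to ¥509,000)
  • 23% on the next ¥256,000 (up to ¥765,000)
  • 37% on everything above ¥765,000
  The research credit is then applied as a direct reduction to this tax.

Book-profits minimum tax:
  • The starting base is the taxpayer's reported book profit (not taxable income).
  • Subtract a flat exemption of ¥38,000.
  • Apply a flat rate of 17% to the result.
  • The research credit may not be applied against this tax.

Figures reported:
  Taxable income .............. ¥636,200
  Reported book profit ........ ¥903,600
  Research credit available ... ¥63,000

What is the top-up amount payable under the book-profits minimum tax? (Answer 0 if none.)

¥110,236

Book-profits minimum tax:
  Base (reported book profit): ¥903,600
  Less exemption ¥38,000 → base ¥865,600
  ¥865,600 × 17% = ¥147,152

Regular income tax:
  ¥10,000 × 8% = ¥800
  ¥499,000 × 14% = ¥69,860
  ¥127,200 × 23% = ¥29,256
  → ¥99,916
  Less research credit ¥63,000 → ¥36,916

Excess of book-profits minimum tax over regular income tax: ¥147,152 − ¥36,916 = ¥110,236.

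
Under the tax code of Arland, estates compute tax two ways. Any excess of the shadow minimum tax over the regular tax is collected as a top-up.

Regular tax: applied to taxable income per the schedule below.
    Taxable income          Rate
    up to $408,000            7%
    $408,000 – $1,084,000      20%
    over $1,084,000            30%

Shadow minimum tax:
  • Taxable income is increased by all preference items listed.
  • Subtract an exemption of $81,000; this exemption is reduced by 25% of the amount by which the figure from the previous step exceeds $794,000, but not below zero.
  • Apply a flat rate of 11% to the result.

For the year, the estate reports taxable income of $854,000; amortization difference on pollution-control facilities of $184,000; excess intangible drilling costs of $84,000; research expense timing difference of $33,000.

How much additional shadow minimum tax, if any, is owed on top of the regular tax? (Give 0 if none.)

$9,290

Shadow minimum tax:
  Adjusted income: $854,000 + $184,000 + $84,000 + $33,000 = $1,155,000
  Exemption: 25% × ($1,155,000 − $794,000) = $90,250 ≥ $81,000, so the exemption is fully phased out
  Base: $1,155,000 − $0 = $1,155,000
  $1,155,000 × 11% = $127,050

Regular tax:
  $408,000 × 7% = $28,560
  $446,000 × 20% = $89,200
  → $117,760

Excess of shadow minimum tax over regular tax: $127,050 − $117,760 = $9,290.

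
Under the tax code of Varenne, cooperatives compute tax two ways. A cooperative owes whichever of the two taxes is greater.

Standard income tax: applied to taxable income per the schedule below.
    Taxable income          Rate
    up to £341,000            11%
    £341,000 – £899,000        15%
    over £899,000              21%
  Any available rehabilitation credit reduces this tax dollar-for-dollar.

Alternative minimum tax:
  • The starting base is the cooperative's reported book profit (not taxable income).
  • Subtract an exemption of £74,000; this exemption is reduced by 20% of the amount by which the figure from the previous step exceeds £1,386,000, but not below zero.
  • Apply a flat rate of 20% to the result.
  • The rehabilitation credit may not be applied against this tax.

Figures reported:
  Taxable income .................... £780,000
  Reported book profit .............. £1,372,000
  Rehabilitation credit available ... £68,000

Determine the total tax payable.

Alternative minimum tax:
  Base (reported book profit): £1,372,000
  Exemption: £1,372,000 ≤ £1,386,000, so full £74,000 applies
  Base: £1,372,000 − £74,000 = £1,298,000
  £1,298,000 × 20% = £259,600

Standard income tax:
  £341,000 × 11% = £37,510
  £439,000 × 15% = £65,850
  → £103,360
  Less rehabilitation credit £68,000 → £35,360

£259,600 > £35,360, so the alternative minimum tax is the binding amount.

£259,600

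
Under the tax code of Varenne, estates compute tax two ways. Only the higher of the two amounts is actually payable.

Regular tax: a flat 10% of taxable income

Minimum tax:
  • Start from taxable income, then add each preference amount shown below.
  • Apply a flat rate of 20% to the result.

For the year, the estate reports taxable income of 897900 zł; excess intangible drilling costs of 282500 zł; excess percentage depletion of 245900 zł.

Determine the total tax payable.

285260 zł

Regular tax:
  897900 zł × 10% = 89790 zł

Minimum tax:
  Adjusted income: 897900 zł + 282500 zł + 245900 zł = 1426300 zł
  1426300 zł × 20% = 285260 zł

285260 zł > 89790 zł, so the minimum tax is the binding amount.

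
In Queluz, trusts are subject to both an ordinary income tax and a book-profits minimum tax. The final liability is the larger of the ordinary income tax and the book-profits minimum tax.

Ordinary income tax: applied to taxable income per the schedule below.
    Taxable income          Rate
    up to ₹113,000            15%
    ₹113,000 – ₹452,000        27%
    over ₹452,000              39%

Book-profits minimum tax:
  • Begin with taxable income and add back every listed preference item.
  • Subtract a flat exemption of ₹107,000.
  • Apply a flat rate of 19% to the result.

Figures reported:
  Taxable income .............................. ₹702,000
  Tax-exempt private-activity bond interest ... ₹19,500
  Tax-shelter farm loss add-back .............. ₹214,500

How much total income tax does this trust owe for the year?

₹205,980

Ordinary income tax:
  ₹113,000 × 15% = ₹16,950
  ₹339,000 × 27% = ₹91,530
  ₹250,000 × 39% = ₹97,500
  → ₹205,980

Book-profits minimum tax:
  Adjusted income: ₹702,000 + ₹19,500 + ₹214,500 = ₹936,000
  Less exemption ₹107,000 → base ₹829,000
  ₹829,000 × 19% = ₹157,510

₹205,980 > ₹157,510, so the ordinary income tax governs.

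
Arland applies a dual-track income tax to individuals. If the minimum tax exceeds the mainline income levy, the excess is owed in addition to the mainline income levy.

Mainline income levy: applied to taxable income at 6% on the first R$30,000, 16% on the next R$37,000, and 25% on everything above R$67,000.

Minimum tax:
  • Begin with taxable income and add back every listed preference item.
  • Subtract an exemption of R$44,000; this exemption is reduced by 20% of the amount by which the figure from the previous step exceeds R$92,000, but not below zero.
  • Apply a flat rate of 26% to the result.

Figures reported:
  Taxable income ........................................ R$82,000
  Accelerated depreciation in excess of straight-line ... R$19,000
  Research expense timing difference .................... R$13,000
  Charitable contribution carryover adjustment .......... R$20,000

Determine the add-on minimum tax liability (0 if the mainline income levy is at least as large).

Minimum tax:
  Adjusted income: R$82,000 + R$19,000 + R$13,000 + R$20,000 = R$134,000
  Exemption: R$44,000 − 20% × (R$134,000 − R$92,000) = R$44,000 − R$8,400 = R$35,600
  Base: R$134,000 − R$35,600 = R$98,400
  R$98,400 × 26% = R$25,584

Mainline income levy:
  R$30,000 × 6% = R$1,800
  R$37,000 × 16% = R$5,920
  R$15,000 × 25% = R$3,750
  → R$11,470

Excess of minimum tax over mainline income levy: R$25,584 − R$11,470 = R$14,114.

R$14,114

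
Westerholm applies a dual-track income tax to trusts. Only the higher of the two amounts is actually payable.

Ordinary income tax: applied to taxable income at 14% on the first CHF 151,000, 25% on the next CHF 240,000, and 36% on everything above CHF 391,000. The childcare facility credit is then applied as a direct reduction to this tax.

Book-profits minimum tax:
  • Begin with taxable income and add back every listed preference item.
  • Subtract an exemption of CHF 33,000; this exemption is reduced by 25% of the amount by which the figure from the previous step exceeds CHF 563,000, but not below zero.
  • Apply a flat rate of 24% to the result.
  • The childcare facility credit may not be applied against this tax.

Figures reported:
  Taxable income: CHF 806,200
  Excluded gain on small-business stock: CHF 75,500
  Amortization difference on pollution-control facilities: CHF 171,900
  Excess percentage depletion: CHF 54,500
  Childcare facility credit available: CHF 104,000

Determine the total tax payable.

CHF 265,944

Ordinary income tax:
  CHF 151,000 × 14% = CHF 21,140
  CHF 240,000 × 25% = CHF 60,000
  CHF 415,200 × 36% = CHF 149,472
  → CHF 230,612
  Less childcare facility credit CHF 104,000 → CHF 126,612

Book-profits minimum tax:
  Adjusted income: CHF 806,200 + CHF 75,500 + CHF 171,900 + CHF 54,500 = CHF 1,108,100
  Exemption: 25% × (CHF 1,108,100 − CHF 563,000) = CHF 136,275 ≥ CHF 33,000, so the exemption is fully phased out
  Base: CHF 1,108,100 − CHF 0 = CHF 1,108,100
  CHF 1,108,100 × 24% = CHF 265,944

CHF 265,944 > CHF 126,612, so the book-profits minimum tax is the binding amount.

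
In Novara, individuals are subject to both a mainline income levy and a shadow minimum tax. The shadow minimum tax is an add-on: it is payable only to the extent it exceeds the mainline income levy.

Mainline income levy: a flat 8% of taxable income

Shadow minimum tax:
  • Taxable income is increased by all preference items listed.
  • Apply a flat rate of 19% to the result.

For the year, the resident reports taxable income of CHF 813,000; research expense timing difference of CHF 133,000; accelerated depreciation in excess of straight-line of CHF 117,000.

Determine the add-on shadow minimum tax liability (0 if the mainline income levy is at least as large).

CHF 136,930

Shadow minimum tax:
  Adjusted income: CHF 813,000 + CHF 133,000 + CHF 117,000 = CHF 1,063,000
  CHF 1,063,000 × 19% = CHF 201,970

Mainline income levy:
  CHF 813,000 × 8% = CHF 65,040

Excess of shadow minimum tax over mainline income levy: CHF 201,970 − CHF 65,040 = CHF 136,930.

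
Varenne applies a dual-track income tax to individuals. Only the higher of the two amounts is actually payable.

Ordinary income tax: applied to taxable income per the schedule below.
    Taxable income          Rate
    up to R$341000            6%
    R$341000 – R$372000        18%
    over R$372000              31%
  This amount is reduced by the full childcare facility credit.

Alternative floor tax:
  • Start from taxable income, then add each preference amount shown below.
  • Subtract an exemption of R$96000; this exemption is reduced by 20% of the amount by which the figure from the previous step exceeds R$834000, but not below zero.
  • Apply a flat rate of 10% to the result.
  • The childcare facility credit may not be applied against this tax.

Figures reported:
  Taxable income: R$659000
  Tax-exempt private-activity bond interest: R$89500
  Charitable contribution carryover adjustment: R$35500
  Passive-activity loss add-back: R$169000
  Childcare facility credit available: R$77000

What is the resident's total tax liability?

R$88080

Alternative floor tax:
  Adjusted income: R$659000 + R$89500 + R$35500 + R$169000 = R$953000
  Exemption: R$96000 − 20% × (R$953000 − R$834000) = R$96000 − R$23800 = R$72200
  Base: R$953000 − R$72200 = R$880800
  R$880800 × 10% = R$88080

Ordinary income tax:
  R$341000 × 6% = R$20460
  R$31000 × 18% = R$5580
  R$287000 × 31% = R$88970
  → R$115010
  Less childcare facility credit R$77000 → R$38010

R$88080 > R$38010, so the alternative floor tax is the binding amount.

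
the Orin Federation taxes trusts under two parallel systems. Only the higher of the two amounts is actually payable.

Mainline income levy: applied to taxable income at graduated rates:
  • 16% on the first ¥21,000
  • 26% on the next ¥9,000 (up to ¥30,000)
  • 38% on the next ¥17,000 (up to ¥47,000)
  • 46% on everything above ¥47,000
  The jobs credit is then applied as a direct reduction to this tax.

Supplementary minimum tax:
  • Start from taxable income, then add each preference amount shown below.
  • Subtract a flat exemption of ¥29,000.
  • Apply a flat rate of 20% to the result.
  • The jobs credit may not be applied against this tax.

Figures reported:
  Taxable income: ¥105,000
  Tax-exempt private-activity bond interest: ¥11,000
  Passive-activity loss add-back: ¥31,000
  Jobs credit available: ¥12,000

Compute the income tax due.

¥26,840

Mainline income levy:
  ¥21,000 × 16% = ¥3,360
  ¥9,000 × 26% = ¥2,340
  ¥17,000 × 38% = ¥6,460
  ¥58,000 × 46% = ¥26,680
  → ¥38,840
  Less jobs credit ¥12,000 → ¥26,840

Supplementary minimum tax:
  Adjusted income: ¥105,000 + ¥11,000 + ¥31,000 = ¥147,000
  Less exemption ¥29,000 → base ¥118,000
  ¥118,000 × 20% = ¥23,600

¥26,840 > ¥23,600, so the mainline income levy governs.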